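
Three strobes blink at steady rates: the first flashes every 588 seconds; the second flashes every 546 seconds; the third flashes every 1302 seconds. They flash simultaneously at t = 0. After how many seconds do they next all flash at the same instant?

We need the least common multiple of the intervals.
588 = 2^2 × 3 × 7^2
546 = 2 × 3 × 7 × 13
1302 = 2 × 3 × 7 × 31
LCM(588, 546, 1302) = 2^2 × 3 × 7^2 × 13 × 31 = 236964.

236964 seconds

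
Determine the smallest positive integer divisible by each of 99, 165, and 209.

99 = 3^2 × 11
165 = 3 × 5 × 11
209 = 11 × 19
LCM(99, 165, 209) = 3^2 × 5 × 11 × 19 = 9405.

9405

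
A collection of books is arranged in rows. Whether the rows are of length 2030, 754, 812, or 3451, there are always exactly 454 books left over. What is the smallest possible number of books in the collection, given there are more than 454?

897714

N − 454 must be a common multiple of 2030, 754, 812, and 3451.
2030 = 2 × 5 × 7 × 29
754 = 2 × 13 × 29
812 = 2^2 × 7 × 29
3451 = 7 × 17 × 29
LCM(2030, 754, 812, 3451) = 2^2 × 5 × 7 × 13 × 17 × 29 = 897260.
Smallest N > 454 is LCM + 454 = 897260 + 454 = 897714.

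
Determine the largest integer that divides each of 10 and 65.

5

10 = 2 × 5
65 = 5 × 13
gcd(10, 65) = 5.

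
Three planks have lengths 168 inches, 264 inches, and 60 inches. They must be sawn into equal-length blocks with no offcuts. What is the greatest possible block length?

12 inches

This is the greatest common divisor of 168, 264, and 60.
168 = 2^3 × 3 × 7
264 = 2^3 × 3 × 11
60 = 2^2 × 3 × 5
gcd(168, 264, 60) = 2^2 × 3 = 12.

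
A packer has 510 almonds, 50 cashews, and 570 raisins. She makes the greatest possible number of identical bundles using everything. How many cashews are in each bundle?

Number of bundles = gcd(510, 50, 570).
510 = 2 × 3 × 5 × 17
50 = 2 × 5^2
570 = 2 × 3 × 5 × 19
gcd(510, 50, 570) = 2 × 5 = 10.
cashews per bundle = 50 / 10 = 5.

5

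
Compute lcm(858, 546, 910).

30030

858 = 2 × 3 × 11 × 13
546 = 2 × 3 × 7 × 13
910 = 2 × 5 × 7 × 13
LCM(858, 546, 910) = 2 × 3 × 5 × 7 × 11 × 13 = 30030.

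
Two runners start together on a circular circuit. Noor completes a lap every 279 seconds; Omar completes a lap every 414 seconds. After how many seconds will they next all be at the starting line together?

12834 seconds

The first simultaneous occurrence is after LCM of the individual periods.
279 = 3^2 × 31
414 = 2 × 3^2 × 23
LCM(279, 414) = 2 × 3^2 × 23 × 31 = 12834.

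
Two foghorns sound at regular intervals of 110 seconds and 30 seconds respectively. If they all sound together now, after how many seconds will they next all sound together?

330 seconds

The first simultaneous occurrence is after LCM of the individual periods.
110 = 2 × 5 × 11
30 = 2 × 3 × 5
LCM(110, 30) = 2 × 3 × 5 × 11 = 330.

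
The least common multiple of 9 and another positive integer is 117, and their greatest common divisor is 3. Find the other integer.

gcd × lcm = product of the two integers, so the other integer is (3 × 117) / 9 = 39.

39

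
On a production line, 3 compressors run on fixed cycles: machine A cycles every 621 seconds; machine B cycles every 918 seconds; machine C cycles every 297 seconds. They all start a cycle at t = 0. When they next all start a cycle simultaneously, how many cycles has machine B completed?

253 cycles

The first common completion time is the LCM of the periods.
621 = 3^3 × 23
918 = 2 × 3^3 × 17
297 = 3^3 × 11
LCM(621, 918, 297) = 2 × 3^3 × 11 × 17 × 23 = 232254.
Cycles for period 918: 232254 / 918 = 253.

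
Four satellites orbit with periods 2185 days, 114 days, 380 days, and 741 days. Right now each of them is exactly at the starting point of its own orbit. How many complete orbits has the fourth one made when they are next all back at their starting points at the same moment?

460 orbits

They are all back at their starting positions together after one LCM of the periods.
2185 = 5 × 19 × 23
114 = 2 × 3 × 19
380 = 2^2 × 5 × 19
741 = 3 × 13 × 19
LCM(2185, 114, 380, 741) = 2^2 × 3 × 5 × 13 × 19 × 23 = 340860.
Orbits for period 741: 340860 / 741 = 460.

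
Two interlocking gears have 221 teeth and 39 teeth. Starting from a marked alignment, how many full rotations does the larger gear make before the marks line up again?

3 rotations

All finish a whole number of cycles simultaneously at t = LCM of the periods.
221 = 13 × 17
39 = 3 × 13
LCM(221, 39) = 3 × 13 × 17 = 663.
Rotations for period 221: 663 / 221 = 3.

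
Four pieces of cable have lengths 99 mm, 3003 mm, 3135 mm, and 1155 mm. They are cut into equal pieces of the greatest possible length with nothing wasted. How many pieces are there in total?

Piece length = gcd(99, 3003, 3135, 1155).
99 = 3^2 × 11
3003 = 3 × 7 × 11 × 13
3135 = 3 × 5 × 11 × 19
1155 = 3 × 5 × 7 × 11
gcd(99, 3003, 3135, 1155) = 3 × 11 = 33.
Total pieces = 99/33 + 3003/33 + 3135/33 + 1155/33 = 3 + 91 + 95 + 35 = 224.

224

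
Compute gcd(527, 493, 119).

527 = 17 × 31
493 = 17 × 29
119 = 7 × 17
gcd(527, 493, 119) = 17.

17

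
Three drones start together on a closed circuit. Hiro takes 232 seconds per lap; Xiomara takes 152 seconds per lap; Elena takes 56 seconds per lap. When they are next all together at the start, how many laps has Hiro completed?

133 laps

All finish a whole number of cycles simultaneously at t = LCM of the periods.
232 = 2^3 × 29
152 = 2^3 × 19
56 = 2^3 × 7
LCM(232, 152, 56) = 2^3 × 7 × 19 × 29 = 30856.
Laps for period 232: 30856 / 232 = 133.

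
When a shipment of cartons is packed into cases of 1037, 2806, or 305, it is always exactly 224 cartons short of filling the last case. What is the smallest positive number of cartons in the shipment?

238286

Being 224 short of a full case of size k means N ≡ −224 (mod k), i.e. N + 224 is a multiple of each size.
1037 = 17 × 61
2806 = 2 × 23 × 61
305 = 5 × 61
LCM(1037, 2806, 305) = 2 × 5 × 17 × 23 × 61 = 238510.
Smallest positive N is 238510 − 224 = 238286.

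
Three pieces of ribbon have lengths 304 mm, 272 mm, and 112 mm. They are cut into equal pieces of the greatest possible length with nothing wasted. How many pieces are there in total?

43

Piece length = gcd(304, 272, 112).
304 = 2^4 × 19
272 = 2^4 × 17
112 = 2^4 × 7
gcd(304, 272, 112) = 2^4 = 16.
Total pieces = 304/16 + 272/16 + 112/16 = 19 + 17 + 7 = 43.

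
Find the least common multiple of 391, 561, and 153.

391 = 17 × 23
561 = 3 × 11 × 17
153 = 3^2 × 17
LCM(391, 561, 153) = 3^2 × 11 × 17 × 23 = 38709.

38709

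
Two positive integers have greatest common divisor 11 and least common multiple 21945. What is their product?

For any two positive integers, gcd × lcm = product = 11 × 21945 = 241395.

241395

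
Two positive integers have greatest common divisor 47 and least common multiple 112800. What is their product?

5301600

For any two positive integers, gcd × lcm = product = 47 × 112800 = 5301600.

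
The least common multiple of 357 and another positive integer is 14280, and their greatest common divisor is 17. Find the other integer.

680

gcd × lcm = product of the two integers, so the other integer is (17 × 14280) / 357 = 680.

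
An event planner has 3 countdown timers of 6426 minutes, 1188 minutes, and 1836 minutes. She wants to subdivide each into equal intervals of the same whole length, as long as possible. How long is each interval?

54 minutes

The interval must divide each timer length; the longest such is the gcd.
6426 = 2 × 3^3 × 7 × 17
1188 = 2^2 × 3^3 × 11
1836 = 2^2 × 3^3 × 17
gcd(6426, 1188, 1836) = 2 × 3^3 = 54.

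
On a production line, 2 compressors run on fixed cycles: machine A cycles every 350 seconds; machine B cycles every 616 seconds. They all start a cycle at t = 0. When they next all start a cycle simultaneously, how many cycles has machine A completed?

44 cycles

They are all back at their starting positions together after one LCM of the periods.
350 = 2 × 5^2 × 7
616 = 2^3 × 7 × 11
LCM(350, 616) = 2^3 × 5^2 × 7 × 11 = 15400.
Cycles for period 350: 15400 / 350 = 44.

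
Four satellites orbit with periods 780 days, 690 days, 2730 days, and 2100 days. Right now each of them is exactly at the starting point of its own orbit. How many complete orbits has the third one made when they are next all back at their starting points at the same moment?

All finish a whole number of cycles simultaneously at t = LCM of the periods.
780 = 2^2 × 3 × 5 × 13
690 = 2 × 3 × 5 × 23
2730 = 2 × 3 × 5 × 7 × 13
2100 = 2^2 × 3 × 5^2 × 7
LCM(780, 690, 2730, 2100) = 2^2 × 3 × 5^2 × 7 × 13 × 23 = 627900.
Orbits for period 2730: 627900 / 2730 = 230.

230 orbits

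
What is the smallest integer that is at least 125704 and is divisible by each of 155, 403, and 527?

137020

The integer must be a common multiple of 155, 403, and 527, so a multiple of their LCM.
155 = 5 × 31
403 = 13 × 31
527 = 17 × 31
LCM(155, 403, 527) = 5 × 13 × 17 × 31 = 34255.
Smallest multiple of 34255 that is ≥ 125704: ⌈125704/34255⌉ × 34255 = 4 × 34255 = 137020.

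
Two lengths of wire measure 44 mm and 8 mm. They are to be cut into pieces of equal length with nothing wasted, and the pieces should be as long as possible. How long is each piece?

4 mm

The greatest length dividing all of 44 and 8 is their gcd.
44 = 2^2 × 11
8 = 2^3
gcd(44, 8) = 2^2 = 4.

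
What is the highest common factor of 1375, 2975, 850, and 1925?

25

1375 = 5^3 × 11
2975 = 5^2 × 7 × 17
850 = 2 × 5^2 × 17
1925 = 5^2 × 7 × 11
gcd(1375, 2975, 850, 1925) = 5^2 = 25.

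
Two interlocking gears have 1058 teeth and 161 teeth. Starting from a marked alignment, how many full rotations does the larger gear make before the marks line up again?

7 rotations

All finish a whole number of cycles simultaneously at t = LCM of the periods.
1058 = 2 × 23^2
161 = 7 × 23
LCM(1058, 161) = 2 × 7 × 23^2 = 7406.
Rotations for period 1058: 7406 / 1058 = 7.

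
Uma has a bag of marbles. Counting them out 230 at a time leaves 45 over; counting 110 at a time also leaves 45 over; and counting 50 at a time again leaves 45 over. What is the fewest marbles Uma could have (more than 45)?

12695

N − 45 must be a common multiple of 230, 110, and 50.
230 = 2 × 5 × 23
110 = 2 × 5 × 11
50 = 2 × 5^2
LCM(230, 110, 50) = 2 × 5^2 × 11 × 23 = 12650.
Smallest N > 45 is LCM + 45 = 12650 + 45 = 12695.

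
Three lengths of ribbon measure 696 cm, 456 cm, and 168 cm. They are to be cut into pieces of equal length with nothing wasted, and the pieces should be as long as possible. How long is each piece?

24 cm

Each piece length must divide every original length, so the longest possible is gcd(696, 456, 168).
696 = 2^3 × 3 × 29
456 = 2^3 × 3 × 19
168 = 2^3 × 3 × 7
gcd(696, 456, 168) = 2^3 × 3 = 24.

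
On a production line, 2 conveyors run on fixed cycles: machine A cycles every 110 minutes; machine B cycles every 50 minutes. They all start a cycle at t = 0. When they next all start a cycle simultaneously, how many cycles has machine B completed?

The first common completion time is the LCM of the periods.
110 = 2 × 5 × 11
50 = 2 × 5^2
LCM(110, 50) = 2 × 5^2 × 11 = 550.
Cycles for period 50: 550 / 50 = 11.

11 cycles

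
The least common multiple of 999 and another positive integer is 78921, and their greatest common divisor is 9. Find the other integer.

711

gcd × lcm = product of the two integers, so the other integer is (9 × 78921) / 999 = 711.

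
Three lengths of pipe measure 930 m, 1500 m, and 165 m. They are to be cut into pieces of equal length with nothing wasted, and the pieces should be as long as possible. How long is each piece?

15 m

Each piece length must divide every original length, so the longest possible is gcd(930, 1500, 165).
930 = 2 × 3 × 5 × 31
1500 = 2^2 × 3 × 5^3
165 = 3 × 5 × 11
gcd(930, 1500, 165) = 3 × 5 = 15.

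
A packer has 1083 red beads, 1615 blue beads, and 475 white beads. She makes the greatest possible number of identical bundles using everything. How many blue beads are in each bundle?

85

Number of bundles = gcd(1083, 1615, 475).
1083 = 3 × 19^2
1615 = 5 × 17 × 19
475 = 5^2 × 19
gcd(1083, 1615, 475) = 19.
blue beads per bundle = 1615 / 19 = 85.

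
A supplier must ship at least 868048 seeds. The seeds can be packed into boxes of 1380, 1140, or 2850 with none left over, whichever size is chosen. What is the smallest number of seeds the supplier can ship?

917700

The number of seeds must be a common multiple of 1380, 1140, and 2850, so a multiple of their LCM.
1380 = 2^2 × 3 × 5 × 23
1140 = 2^2 × 3 × 5 × 19
2850 = 2 × 3 × 5^2 × 19
LCM(1380, 1140, 2850) = 2^2 × 3 × 5^2 × 19 × 23 = 131100.
Smallest multiple of 131100 that is ≥ 868048: ⌈868048/131100⌉ × 131100 = 7 × 131100 = 917700.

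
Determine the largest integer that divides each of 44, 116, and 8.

4

44 = 2^2 × 11
116 = 2^2 × 29
8 = 2^3
gcd(44, 116, 8) = 2^2 = 4.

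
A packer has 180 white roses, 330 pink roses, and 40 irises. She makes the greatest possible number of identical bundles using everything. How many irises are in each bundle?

Number of bundles = gcd(180, 330, 40).
180 = 2^2 × 3^2 × 5
330 = 2 × 3 × 5 × 11
40 = 2^3 × 5
gcd(180, 330, 40) = 2 × 5 = 10.
irises per bundle = 40 / 10 = 4.

4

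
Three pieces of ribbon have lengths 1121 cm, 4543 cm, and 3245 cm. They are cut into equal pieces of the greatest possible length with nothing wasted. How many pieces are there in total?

Piece length = gcd(1121, 4543, 3245).
1121 = 19 × 59
4543 = 7 × 11 × 59
3245 = 5 × 11 × 59
gcd(1121, 4543, 3245) = 59.
Total pieces = 1121/59 + 4543/59 + 3245/59 = 19 + 77 + 55 = 151.

151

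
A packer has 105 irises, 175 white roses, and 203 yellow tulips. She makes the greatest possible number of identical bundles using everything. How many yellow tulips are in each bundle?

29

Number of bundles = gcd(105, 175, 203).
105 = 3 × 5 × 7
175 = 5^2 × 7
203 = 7 × 29
gcd(105, 175, 203) = 7.
yellow tulips per bundle = 203 / 7 = 29.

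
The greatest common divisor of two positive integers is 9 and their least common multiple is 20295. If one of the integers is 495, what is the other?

369

For two integers, gcd × lcm = product, so the other is (9 × 20295) / 495 = 182655 / 495 = 369.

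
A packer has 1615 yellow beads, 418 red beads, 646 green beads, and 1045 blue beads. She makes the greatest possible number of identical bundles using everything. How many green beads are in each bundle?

34

Number of bundles = gcd(1615, 418, 646, 1045).
1615 = 5 × 17 × 19
418 = 2 × 11 × 19
646 = 2 × 17 × 19
1045 = 5 × 11 × 19
gcd(1615, 418, 646, 1045) = 19.
green beads per bundle = 646 / 19 = 34.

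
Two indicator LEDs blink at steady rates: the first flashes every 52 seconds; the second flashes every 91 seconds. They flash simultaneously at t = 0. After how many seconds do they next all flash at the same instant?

364 seconds

We need the least common multiple of the intervals.
52 = 2^2 × 13
91 = 7 × 13
LCM(52, 91) = 2^2 × 7 × 13 = 364.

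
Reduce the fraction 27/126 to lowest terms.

27 = 3^3
126 = 2 × 3^2 × 7
gcd(27, 126) = 3^2 = 9.
Divide numerator and denominator by 9: 27/126 = 3/14.

3/14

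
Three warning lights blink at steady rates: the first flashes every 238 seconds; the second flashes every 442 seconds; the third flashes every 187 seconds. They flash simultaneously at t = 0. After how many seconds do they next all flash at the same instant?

The first simultaneous occurrence is after LCM of the individual periods.
238 = 2 × 7 × 17
442 = 2 × 13 × 17
187 = 11 × 17
LCM(238, 442, 187) = 2 × 7 × 11 × 13 × 17 = 34034.

34034 seconds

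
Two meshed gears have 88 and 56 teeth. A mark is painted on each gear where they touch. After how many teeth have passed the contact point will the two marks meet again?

616 teeth

The first simultaneous occurrence is after LCM of the individual periods.
88 = 2^3 × 11
56 = 2^3 × 7
LCM(88, 56) = 2^3 × 7 × 11 = 616.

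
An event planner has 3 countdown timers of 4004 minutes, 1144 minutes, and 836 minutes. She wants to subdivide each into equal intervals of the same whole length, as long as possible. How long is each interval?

The interval must divide each timer length; the longest such is the gcd.
4004 = 2^2 × 7 × 11 × 13
1144 = 2^3 × 11 × 13
836 = 2^2 × 11 × 19
gcd(4004, 1144, 836) = 2^2 × 11 = 44.

44 minutes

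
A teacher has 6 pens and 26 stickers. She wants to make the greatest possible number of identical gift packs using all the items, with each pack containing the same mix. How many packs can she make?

The pack count must divide each quantity, so the greatest is gcd(6, 26).
6 = 2 × 3
26 = 2 × 13
gcd(6, 26) = 2.

2 packs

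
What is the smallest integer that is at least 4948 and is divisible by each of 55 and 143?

The integer must be a common multiple of 55 and 143, so a multiple of their LCM.
55 = 5 × 11
143 = 11 × 13
LCM(55, 143) = 5 × 11 × 13 = 715.
Smallest multiple of 715 that is ≥ 4948: ⌈4948/715⌉ × 715 = 7 × 715 = 5005.

5005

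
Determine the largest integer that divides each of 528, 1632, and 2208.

528 = 2^4 × 3 × 11
1632 = 2^5 × 3 × 17
2208 = 2^5 × 3 × 23
gcd(528, 1632, 2208) = 2^4 × 3 = 48.

48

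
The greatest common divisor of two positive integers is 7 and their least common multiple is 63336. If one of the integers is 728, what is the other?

For two integers, gcd × lcm = product, so the other is (7 × 63336) / 728 = 443352 / 728 = 609.

609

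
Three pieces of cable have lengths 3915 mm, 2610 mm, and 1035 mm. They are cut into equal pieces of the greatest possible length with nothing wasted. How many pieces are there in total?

168

Piece length = gcd(3915, 2610, 1035).
3915 = 3^3 × 5 × 29
2610 = 2 × 3^2 × 5 × 29
1035 = 3^2 × 5 × 23
gcd(3915, 2610, 1035) = 3^2 × 5 = 45.
Total pieces = 3915/45 + 2610/45 + 1035/45 = 87 + 58 + 23 = 168.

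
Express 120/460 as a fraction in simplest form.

6/23

120 = 2^3 × 3 × 5
460 = 2^2 × 5 × 23
gcd(120, 460) = 2^2 × 5 = 20.
Divide numerator and denominator by 20: 120/460 = 6/23.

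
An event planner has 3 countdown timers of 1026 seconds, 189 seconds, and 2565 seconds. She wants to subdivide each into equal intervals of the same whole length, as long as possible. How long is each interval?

The interval must divide each timer length; the longest such is the gcd.
1026 = 2 × 3^3 × 19
189 = 3^3 × 7
2565 = 3^3 × 5 × 19
gcd(1026, 189, 2565) = 3^3 = 27.

27 seconds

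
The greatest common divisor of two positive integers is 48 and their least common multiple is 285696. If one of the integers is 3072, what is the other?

For two integers, gcd × lcm = product, so the other is (48 × 285696) / 3072 = 13713408 / 3072 = 4464.

4464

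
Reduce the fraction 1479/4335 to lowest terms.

1479 = 3 × 17 × 29
4335 = 3 × 5 × 17^2
gcd(1479, 4335) = 3 × 17 = 51.
Divide numerator and denominator by 51: 1479/4335 = 29/85.

29/85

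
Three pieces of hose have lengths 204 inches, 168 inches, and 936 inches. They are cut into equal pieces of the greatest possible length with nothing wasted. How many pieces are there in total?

109

Piece length = gcd(204, 168, 936).
204 = 2^2 × 3 × 17
168 = 2^3 × 3 × 7
936 = 2^3 × 3^2 × 13
gcd(204, 168, 936) = 2^2 × 3 = 12.
Total pieces = 204/12 + 168/12 + 936/12 = 17 + 14 + 78 = 109.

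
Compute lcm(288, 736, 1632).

288 = 2^5 × 3^2
736 = 2^5 × 23
1632 = 2^5 × 3 × 17
LCM(288, 736, 1632) = 2^5 × 3^2 × 17 × 23 = 112608.

112608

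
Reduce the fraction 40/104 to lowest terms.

40 = 2^3 × 5
104 = 2^3 × 13
gcd(40, 104) = 2^3 = 8.
Divide numerator and denominator by 8: 40/104 = 5/13.

5/13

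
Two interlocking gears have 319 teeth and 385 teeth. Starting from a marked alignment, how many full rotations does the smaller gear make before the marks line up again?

The first common completion time is the LCM of the periods.
319 = 11 × 29
385 = 5 × 7 × 11
LCM(319, 385) = 5 × 7 × 11 × 29 = 11165.
Rotations for period 319: 11165 / 319 = 35.

35 rotations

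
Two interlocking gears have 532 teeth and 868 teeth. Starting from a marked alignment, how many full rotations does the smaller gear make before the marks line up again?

31 rotations

They are all back at their starting positions together after one LCM of the periods.
532 = 2^2 × 7 × 19
868 = 2^2 × 7 × 31
LCM(532, 868) = 2^2 × 7 × 19 × 31 = 16492.
Rotations for period 532: 16492 / 532 = 31.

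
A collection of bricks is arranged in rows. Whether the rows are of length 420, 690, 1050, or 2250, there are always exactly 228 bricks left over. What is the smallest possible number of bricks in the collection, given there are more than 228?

N − 228 must be a common multiple of 420, 690, 1050, and 2250.
420 = 2^2 × 3 × 5 × 7
690 = 2 × 3 × 5 × 23
1050 = 2 × 3 × 5^2 × 7
2250 = 2 × 3^2 × 5^3
LCM(420, 690, 1050, 2250) = 2^2 × 3^2 × 5^3 × 7 × 23 = 724500.
Smallest N > 228 is LCM + 228 = 724500 + 228 = 724728.

724728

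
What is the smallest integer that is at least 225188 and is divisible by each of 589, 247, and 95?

229710

The integer must be a common multiple of 589, 247, and 95, so a multiple of their LCM.
589 = 19 × 31
247 = 13 × 19
95 = 5 × 19
LCM(589, 247, 95) = 5 × 13 × 19 × 31 = 38285.
Smallest multiple of 38285 that is ≥ 225188: ⌈225188/38285⌉ × 38285 = 6 × 38285 = 229710.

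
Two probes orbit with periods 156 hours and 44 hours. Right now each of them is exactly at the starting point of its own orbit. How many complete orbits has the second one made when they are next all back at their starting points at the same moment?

39 orbits

All finish a whole number of cycles simultaneously at t = LCM of the periods.
156 = 2^2 × 3 × 13
44 = 2^2 × 11
LCM(156, 44) = 2^2 × 3 × 11 × 13 = 1716.
Orbits for period 44: 1716 / 44 = 39.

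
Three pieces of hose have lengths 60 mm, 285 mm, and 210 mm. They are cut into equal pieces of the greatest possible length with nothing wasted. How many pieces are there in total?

37

Piece length = gcd(60, 285, 210).
60 = 2^2 × 3 × 5
285 = 3 × 5 × 19
210 = 2 × 3 × 5 × 7
gcd(60, 285, 210) = 3 × 5 = 15.
Total pieces = 60/15 + 285/15 + 210/15 = 4 + 19 + 14 = 37.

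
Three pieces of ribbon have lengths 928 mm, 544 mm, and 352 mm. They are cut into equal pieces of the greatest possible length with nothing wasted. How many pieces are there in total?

Piece length = gcd(928, 544, 352).
928 = 2^5 × 29
544 = 2^5 × 17
352 = 2^5 × 11
gcd(928, 544, 352) = 2^5 = 32.
Total pieces = 928/32 + 544/32 + 352/32 = 29 + 17 + 11 = 57.

57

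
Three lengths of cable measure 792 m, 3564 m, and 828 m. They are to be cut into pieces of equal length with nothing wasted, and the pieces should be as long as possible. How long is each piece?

The greatest length dividing all of 792, 3564, and 828 is their gcd.
792 = 2^3 × 3^2 × 11
3564 = 2^2 × 3^4 × 11
828 = 2^2 × 3^2 × 23
gcd(792, 3564, 828) = 2^2 × 3^2 = 36.

36 m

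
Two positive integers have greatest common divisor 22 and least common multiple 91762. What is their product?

2018764

For any two positive integers, gcd × lcm = product = 22 × 91762 = 2018764.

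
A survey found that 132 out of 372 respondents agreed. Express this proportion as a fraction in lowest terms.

132 = 2^2 × 3 × 11
372 = 2^2 × 3 × 31
gcd(132, 372) = 2^2 × 3 = 12.
Divide numerator and denominator by 12: 132/372 = 11/31.

11/31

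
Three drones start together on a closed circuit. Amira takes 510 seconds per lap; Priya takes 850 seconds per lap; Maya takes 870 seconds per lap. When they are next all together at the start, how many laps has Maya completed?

They are all back at their starting positions together after one LCM of the periods.
510 = 2 × 3 × 5 × 17
850 = 2 × 5^2 × 17
870 = 2 × 3 × 5 × 29
LCM(510, 850, 870) = 2 × 3 × 5^2 × 17 × 29 = 73950.
Laps for period 870: 73950 / 870 = 85.

85 laps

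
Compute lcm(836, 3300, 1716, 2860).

836 = 2^2 × 11 × 19
3300 = 2^2 × 3 × 5^2 × 11
1716 = 2^2 × 3 × 11 × 13
2860 = 2^2 × 5 × 11 × 13
LCM(836, 3300, 1716, 2860) = 2^2 × 3 × 5^2 × 11 × 13 × 19 = 815100.

815100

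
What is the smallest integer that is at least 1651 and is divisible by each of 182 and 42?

2184

The integer must be a common multiple of 182 and 42, so a multiple of their LCM.
182 = 2 × 7 × 13
42 = 2 × 3 × 7
LCM(182, 42) = 2 × 3 × 7 × 13 = 546.
Smallest multiple of 546 that is ≥ 1651: ⌈1651/546⌉ × 546 = 4 × 546 = 2184.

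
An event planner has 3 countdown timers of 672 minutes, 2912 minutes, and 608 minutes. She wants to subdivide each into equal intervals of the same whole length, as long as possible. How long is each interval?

The interval must divide each timer length; the longest such is the gcd.
672 = 2^5 × 3 × 7
2912 = 2^5 × 7 × 13
608 = 2^5 × 19
gcd(672, 2912, 608) = 2^5 = 32.

32 minutes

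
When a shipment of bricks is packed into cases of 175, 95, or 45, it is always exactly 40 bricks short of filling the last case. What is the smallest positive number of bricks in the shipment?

29885

Being 40 short of a full case of size k means N ≡ −40 (mod k), i.e. N + 40 is a multiple of each size.
175 = 5^2 × 7
95 = 5 × 19
45 = 3^2 × 5
LCM(175, 95, 45) = 3^2 × 5^2 × 7 × 19 = 29925.
Smallest positive N is 29925 − 40 = 29885.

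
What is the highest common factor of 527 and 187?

527 = 17 × 31
187 = 11 × 17
gcd(527, 187) = 17.

17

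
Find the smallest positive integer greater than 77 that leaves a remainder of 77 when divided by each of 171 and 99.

1958

N − 77 must be a common multiple of 171 and 99.
171 = 3^2 × 19
99 = 3^2 × 11
LCM(171, 99) = 3^2 × 11 × 19 = 1881.
Smallest N > 77 is LCM + 77 = 1881 + 77 = 1958.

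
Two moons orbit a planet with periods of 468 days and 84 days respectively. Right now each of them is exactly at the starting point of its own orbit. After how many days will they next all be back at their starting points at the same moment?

The first simultaneous occurrence is after LCM of the individual periods.
468 = 2^2 × 3^2 × 13
84 = 2^2 × 3 × 7
LCM(468, 84) = 2^2 × 3^2 × 7 × 13 = 3276.

3276 days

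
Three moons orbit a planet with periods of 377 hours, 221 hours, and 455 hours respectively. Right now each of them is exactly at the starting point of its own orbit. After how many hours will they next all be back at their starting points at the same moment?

We need the least common multiple of the intervals.
377 = 13 × 29
221 = 13 × 17
455 = 5 × 7 × 13
LCM(377, 221, 455) = 5 × 7 × 13 × 17 × 29 = 224315.

224315 hours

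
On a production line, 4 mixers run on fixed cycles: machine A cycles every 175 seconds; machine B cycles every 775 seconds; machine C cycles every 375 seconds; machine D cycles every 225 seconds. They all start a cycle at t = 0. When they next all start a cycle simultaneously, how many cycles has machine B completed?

315 cycles

They are all back at their starting positions together after one LCM of the periods.
175 = 5^2 × 7
775 = 5^2 × 31
375 = 3 × 5^3
225 = 3^2 × 5^2
LCM(175, 775, 375, 225) = 3^2 × 5^3 × 7 × 31 = 244125.
Cycles for period 775: 244125 / 775 = 315.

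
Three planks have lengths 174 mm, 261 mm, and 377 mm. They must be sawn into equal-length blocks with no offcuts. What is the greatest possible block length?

29 mm

This is the greatest common divisor of 174, 261, and 377.
174 = 2 × 3 × 29
261 = 3^2 × 29
377 = 13 × 29
gcd(174, 261, 377) = 29.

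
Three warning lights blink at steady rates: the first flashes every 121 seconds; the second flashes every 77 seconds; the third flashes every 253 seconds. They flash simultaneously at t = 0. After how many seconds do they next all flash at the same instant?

They coincide at every common multiple of the periods; the first is the LCM.
121 = 11^2
77 = 7 × 11
253 = 11 × 23
LCM(121, 77, 253) = 7 × 11^2 × 23 = 19481.

19481 seconds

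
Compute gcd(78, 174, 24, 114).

6

78 = 2 × 3 × 13
174 = 2 × 3 × 29
24 = 2^3 × 3
114 = 2 × 3 × 19
gcd(78, 174, 24, 114) = 2 × 3 = 6.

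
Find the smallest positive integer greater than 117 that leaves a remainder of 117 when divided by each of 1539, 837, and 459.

811170

N − 117 must be a common multiple of 1539, 837, and 459.
1539 = 3^4 × 19
837 = 3^3 × 31
459 = 3^3 × 17
LCM(1539, 837, 459) = 3^4 × 17 × 19 × 31 = 811053.
Smallest N > 117 is LCM + 117 = 811053 + 117 = 811170.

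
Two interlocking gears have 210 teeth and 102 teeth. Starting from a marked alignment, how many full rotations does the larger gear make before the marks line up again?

They are all back at their starting positions together after one LCM of the periods.
210 = 2 × 3 × 5 × 7
102 = 2 × 3 × 17
LCM(210, 102) = 2 × 3 × 5 × 7 × 17 = 3570.
Rotations for period 210: 3570 / 210 = 17.

17 rotations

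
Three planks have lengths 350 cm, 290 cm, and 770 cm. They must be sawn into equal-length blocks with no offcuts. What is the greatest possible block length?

The block length must divide every plank, so the greatest is gcd(350, 290, 770).
350 = 2 × 5^2 × 7
290 = 2 × 5 × 29
770 = 2 × 5 × 7 × 11
gcd(350, 290, 770) = 2 × 5 = 10.

10 cm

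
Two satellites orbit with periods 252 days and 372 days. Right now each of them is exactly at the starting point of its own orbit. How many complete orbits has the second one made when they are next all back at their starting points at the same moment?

21 orbits

All finish a whole number of cycles simultaneously at t = LCM of the periods.
252 = 2^2 × 3^2 × 7
372 = 2^2 × 3 × 31
LCM(252, 372) = 2^2 × 3^2 × 7 × 31 = 7812.
Orbits for period 372: 7812 / 372 = 21.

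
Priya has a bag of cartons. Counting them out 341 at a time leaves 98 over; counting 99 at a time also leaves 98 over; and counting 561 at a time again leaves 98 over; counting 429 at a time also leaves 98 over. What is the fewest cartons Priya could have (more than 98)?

N − 98 must be a common multiple of 341, 99, 561, and 429.
341 = 11 × 31
99 = 3^2 × 11
561 = 3 × 11 × 17
429 = 3 × 11 × 13
LCM(341, 99, 561, 429) = 3^2 × 11 × 13 × 17 × 31 = 678249.
Smallest N > 98 is LCM + 98 = 678249 + 98 = 678347.

678347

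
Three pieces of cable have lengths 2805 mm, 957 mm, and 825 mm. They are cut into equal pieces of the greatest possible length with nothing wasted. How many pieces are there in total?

139

Piece length = gcd(2805, 957, 825).
2805 = 3 × 5 × 11 × 17
957 = 3 × 11 × 29
825 = 3 × 5^2 × 11
gcd(2805, 957, 825) = 3 × 11 = 33.
Total pieces = 2805/33 + 957/33 + 825/33 = 85 + 29 + 25 = 139.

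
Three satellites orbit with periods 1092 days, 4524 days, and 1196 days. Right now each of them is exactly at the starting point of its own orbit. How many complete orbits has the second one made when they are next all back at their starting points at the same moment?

All finish a whole number of cycles simultaneously at t = LCM of the periods.
1092 = 2^2 × 3 × 7 × 13
4524 = 2^2 × 3 × 13 × 29
1196 = 2^2 × 13 × 23
LCM(1092, 4524, 1196) = 2^2 × 3 × 7 × 13 × 23 × 29 = 728364.
Orbits for period 4524: 728364 / 4524 = 161.

161 orbits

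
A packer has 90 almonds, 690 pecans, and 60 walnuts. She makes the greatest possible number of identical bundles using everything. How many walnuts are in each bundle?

Number of bundles = gcd(90, 690, 60).
90 = 2 × 3^2 × 5
690 = 2 × 3 × 5 × 23
60 = 2^2 × 3 × 5
gcd(90, 690, 60) = 2 × 3 × 5 = 30.
walnuts per bundle = 60 / 30 = 2.

2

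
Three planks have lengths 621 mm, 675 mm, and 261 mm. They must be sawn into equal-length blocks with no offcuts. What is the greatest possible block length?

9 mm

This is the greatest common divisor of 621, 675, and 261.
621 = 3^3 × 23
675 = 3^3 × 5^2
261 = 3^2 × 29
gcd(621, 675, 261) = 3^2 = 9.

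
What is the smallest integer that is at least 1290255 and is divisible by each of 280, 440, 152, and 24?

1404480

The integer must be a common multiple of 280, 440, 152, and 24, so a multiple of their LCM.
280 = 2^3 × 5 × 7
440 = 2^3 × 5 × 11
152 = 2^3 × 19
24 = 2^3 × 3
LCM(280, 440, 152, 24) = 2^3 × 3 × 5 × 7 × 11 × 19 = 175560.
Smallest multiple of 175560 that is ≥ 1290255: ⌈1290255/175560⌉ × 175560 = 8 × 175560 = 1404480.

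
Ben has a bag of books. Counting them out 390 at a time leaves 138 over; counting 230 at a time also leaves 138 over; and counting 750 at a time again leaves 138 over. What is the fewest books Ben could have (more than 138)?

224388

N − 138 must be a common multiple of 390, 230, and 750.
390 = 2 × 3 × 5 × 13
230 = 2 × 5 × 23
750 = 2 × 3 × 5^3
LCM(390, 230, 750) = 2 × 3 × 5^3 × 13 × 23 = 224250.
Smallest N > 138 is LCM + 138 = 224250 + 138 = 224388.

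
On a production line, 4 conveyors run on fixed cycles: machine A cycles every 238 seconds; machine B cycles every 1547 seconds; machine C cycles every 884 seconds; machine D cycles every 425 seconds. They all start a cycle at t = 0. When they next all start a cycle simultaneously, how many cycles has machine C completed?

They are all back at their starting positions together after one LCM of the periods.
238 = 2 × 7 × 17
1547 = 7 × 13 × 17
884 = 2^2 × 13 × 17
425 = 5^2 × 17
LCM(238, 1547, 884, 425) = 2^2 × 5^2 × 7 × 13 × 17 = 154700.
Cycles for period 884: 154700 / 884 = 175.

175 cycles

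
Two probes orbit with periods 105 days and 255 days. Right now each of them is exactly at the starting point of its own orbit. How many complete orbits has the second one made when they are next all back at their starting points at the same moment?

7 orbits

The first common completion time is the LCM of the periods.
105 = 3 × 5 × 7
255 = 3 × 5 × 17
LCM(105, 255) = 3 × 5 × 7 × 17 = 1785.
Orbits for period 255: 1785 / 255 = 7.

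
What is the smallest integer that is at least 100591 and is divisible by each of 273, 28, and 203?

126672

The integer must be a common multiple of 273, 28, and 203, so a multiple of their LCM.
273 = 3 × 7 × 13
28 = 2^2 × 7
203 = 7 × 29
LCM(273, 28, 203) = 2^2 × 3 × 7 × 13 × 29 = 31668.
Smallest multiple of 31668 that is ≥ 100591: ⌈100591/31668⌉ × 31668 = 4 × 31668 = 126672.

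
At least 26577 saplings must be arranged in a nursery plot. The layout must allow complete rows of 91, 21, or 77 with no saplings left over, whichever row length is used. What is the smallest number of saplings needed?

The number of saplings must be a common multiple of 91, 21, and 77, so a multiple of their LCM.
91 = 7 × 13
21 = 3 × 7
77 = 7 × 11
LCM(91, 21, 77) = 3 × 7 × 11 × 13 = 3003.
Smallest multiple of 3003 that is ≥ 26577: ⌈26577/3003⌉ × 3003 = 9 × 3003 = 27027.

27027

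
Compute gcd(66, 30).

66 = 2 × 3 × 11
30 = 2 × 3 × 5
gcd(66, 30) = 2 × 3 = 6.

6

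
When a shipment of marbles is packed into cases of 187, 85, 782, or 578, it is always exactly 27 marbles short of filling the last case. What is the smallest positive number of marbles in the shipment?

Being 27 short of a full case of size k means N ≡ −27 (mod k), i.e. N + 27 is a multiple of each size.
187 = 11 × 17
85 = 5 × 17
782 = 2 × 17 × 23
578 = 2 × 17^2
LCM(187, 85, 782, 578) = 2 × 5 × 11 × 17^2 × 23 = 731170.
Smallest positive N is 731170 − 27 = 731143.

731143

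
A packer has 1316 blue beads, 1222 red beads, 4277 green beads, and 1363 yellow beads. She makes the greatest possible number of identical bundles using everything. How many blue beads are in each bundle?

Number of bundles = gcd(1316, 1222, 4277, 1363).
1316 = 2^2 × 7 × 47
1222 = 2 × 13 × 47
4277 = 7 × 13 × 47
1363 = 29 × 47
gcd(1316, 1222, 4277, 1363) = 47.
blue beads per bundle = 1316 / 47 = 28.

28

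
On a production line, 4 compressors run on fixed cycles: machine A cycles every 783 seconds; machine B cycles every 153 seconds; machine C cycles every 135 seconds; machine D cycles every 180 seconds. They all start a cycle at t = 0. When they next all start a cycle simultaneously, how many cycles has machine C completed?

1972 cycles

The first common completion time is the LCM of the periods.
783 = 3^3 × 29
153 = 3^2 × 17
135 = 3^3 × 5
180 = 2^2 × 3^2 × 5
LCM(783, 153, 135, 180) = 2^2 × 3^3 × 5 × 17 × 29 = 266220.
Cycles for period 135: 266220 / 135 = 1972.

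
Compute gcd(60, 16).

60 = 2^2 × 3 × 5
16 = 2^4
gcd(60, 16) = 2^2 = 4.

4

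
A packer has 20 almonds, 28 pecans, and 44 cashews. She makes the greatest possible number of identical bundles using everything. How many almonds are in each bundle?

Number of bundles = gcd(20, 28, 44).
20 = 2^2 × 5
28 = 2^2 × 7
44 = 2^2 × 11
gcd(20, 28, 44) = 2^2 = 4.
almonds per bundle = 20 / 4 = 5.

5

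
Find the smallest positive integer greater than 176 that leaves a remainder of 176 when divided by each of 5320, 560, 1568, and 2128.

149136

N − 176 must be a common multiple of 5320, 560, 1568, and 2128.
5320 = 2^3 × 5 × 7 × 19
560 = 2^4 × 5 × 7
1568 = 2^5 × 7^2
2128 = 2^4 × 7 × 19
LCM(5320, 560, 1568, 2128) = 2^5 × 5 × 7^2 × 19 = 148960.
Smallest N > 176 is LCM + 176 = 148960 + 176 = 149136.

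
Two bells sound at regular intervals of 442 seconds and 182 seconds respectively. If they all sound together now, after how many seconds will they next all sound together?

We need the least common multiple of the intervals.
442 = 2 × 13 × 17
182 = 2 × 7 × 13
LCM(442, 182) = 2 × 7 × 13 × 17 = 3094.

3094 seconds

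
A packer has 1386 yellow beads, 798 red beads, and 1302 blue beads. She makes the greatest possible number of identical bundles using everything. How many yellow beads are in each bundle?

33

Number of bundles = gcd(1386, 798, 1302).
1386 = 2 × 3^2 × 7 × 11
798 = 2 × 3 × 7 × 19
1302 = 2 × 3 × 7 × 31
gcd(1386, 798, 1302) = 2 × 3 × 7 = 42.
yellow beads per bundle = 1386 / 42 = 33.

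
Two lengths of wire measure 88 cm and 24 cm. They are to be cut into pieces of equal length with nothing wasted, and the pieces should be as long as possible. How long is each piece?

8 cm

By the Euclidean algorithm:
88 = 3 × 24 + 16
24 = 1 × 16 + 8
16 = 2 × 8 + 0
gcd(88, 24) = 8.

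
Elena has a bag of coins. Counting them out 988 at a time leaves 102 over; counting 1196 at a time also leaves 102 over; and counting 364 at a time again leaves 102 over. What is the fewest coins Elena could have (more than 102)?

N − 102 must be a common multiple of 988, 1196, and 364.
988 = 2^2 × 13 × 19
1196 = 2^2 × 13 × 23
364 = 2^2 × 7 × 13
LCM(988, 1196, 364) = 2^2 × 7 × 13 × 19 × 23 = 159068.
Smallest N > 102 is LCM + 102 = 159068 + 102 = 159170.

159170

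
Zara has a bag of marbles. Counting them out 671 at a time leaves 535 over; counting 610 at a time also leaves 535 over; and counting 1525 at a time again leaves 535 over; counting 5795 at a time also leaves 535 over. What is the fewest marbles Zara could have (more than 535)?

637985

N − 535 must be a common multiple of 671, 610, 1525, and 5795.
671 = 11 × 61
610 = 2 × 5 × 61
1525 = 5^2 × 61
5795 = 5 × 19 × 61
LCM(671, 610, 1525, 5795) = 2 × 5^2 × 11 × 19 × 61 = 637450.
Smallest N > 535 is LCM + 535 = 637450 + 535 = 637985.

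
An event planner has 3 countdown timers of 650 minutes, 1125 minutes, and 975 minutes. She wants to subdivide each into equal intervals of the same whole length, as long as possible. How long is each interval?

The interval must divide each timer length; the longest such is the gcd.
650 = 2 × 5^2 × 13
1125 = 3^2 × 5^3
975 = 3 × 5^2 × 13
gcd(650, 1125, 975) = 5^2 = 25.

25 minutes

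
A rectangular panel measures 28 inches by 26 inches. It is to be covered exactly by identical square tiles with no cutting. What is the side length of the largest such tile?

2 inches

The tile side must divide both 28 and 26, so the largest is their gcd.
28 = 2^2 × 7
26 = 2 × 13
gcd(28, 26) = 2.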